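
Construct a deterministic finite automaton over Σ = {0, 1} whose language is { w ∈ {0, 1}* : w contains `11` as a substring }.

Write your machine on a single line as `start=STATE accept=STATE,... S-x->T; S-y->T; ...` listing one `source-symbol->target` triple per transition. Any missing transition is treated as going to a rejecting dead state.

start=s0; accept=s2; s0-0->s0; s0-1->s1; s1-0->s0; s1-1->s2; s2-0->s2; s2-1->s2

States s0..s1 record the length of the longest prefix of `11` that matches the current input suffix. Reaching s2 means `11` has been seen, and we stay there forever. Accept from s2.
A 3-state machine:
        0   1  
>  s0   s0  s1 
   s1   s0  s2 
 * s2   s2  s2 
(> = start, * = accepting)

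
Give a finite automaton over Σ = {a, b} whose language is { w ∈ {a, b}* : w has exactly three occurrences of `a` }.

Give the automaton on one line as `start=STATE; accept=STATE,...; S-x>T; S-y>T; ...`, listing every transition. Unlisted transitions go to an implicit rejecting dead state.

start=S0; accept=S3; S0-a>S1; S0-b>S0; S1-a>S2; S1-b>S1; S2-a>S3; S2-b>S2; S3-a>S4; S3-b>S3; S4-a>S4; S4-b>S4

Count `a`s, saturating at 4: states S0 through S3 mean 0 through 3 `a`s seen; S4 means more than 3. Each `a` increments (capped at S4); other symbols loop. Accept from {S3}.
        a   b  
>  S0   S1  S0 
   S1   S2  S1 
   S2   S3  S2 
 * S3   S4  S3 
   S4   S4  S4 
(> = start, * = accepting)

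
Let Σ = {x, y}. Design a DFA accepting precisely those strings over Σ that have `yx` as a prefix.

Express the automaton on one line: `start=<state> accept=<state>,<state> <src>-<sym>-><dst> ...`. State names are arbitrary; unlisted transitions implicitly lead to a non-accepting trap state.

Walk along `yx` while the input agrees: from q0 take `y` to q1, and so on. Any deviation drops to the rejecting sink q3. Once q2 is reached the prefix is confirmed and every continuation is accepted.
A 4-state machine:
        x   y  
>  q0   q3  q1 
   q1   q2  q3 
 * q2   q2  q2 
   q3   q3  q3 
(> = start, * = accepting)

start=q0 accept=q2 q0-x->q3 q0-y->q1 q1-x->q2 q1-y->q3 q2-x->q2 q2-y->q2 q3-x->q3 q3-y->q3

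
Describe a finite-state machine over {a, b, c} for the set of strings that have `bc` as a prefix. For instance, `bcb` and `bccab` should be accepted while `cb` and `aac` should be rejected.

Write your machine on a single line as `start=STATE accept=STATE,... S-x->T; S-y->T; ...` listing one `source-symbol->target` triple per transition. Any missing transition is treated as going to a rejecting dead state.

start=q0; accept=q2; q0-a->q3; q0-b->q1; q0-c->q3; q1-a->q3; q1-b->q3; q1-c->q2; q2-a->q2; q2-b->q2; q2-c->q2; q3-a->q3; q3-b->q3; q3-c->q3

Check the first 2 symbols one by one: q0 through q1 record how many have matched `bc` so far; any wrong symbol goes to the dead state q3. After all 2 match we enter the accepting sink q2.
4 states suffice.
        a   b   c  
>  q0   q3  q1  q3 
   q1   q3  q3  q2 
 * q2   q2  q2  q2 
   q3   q3  q3  q3 
(> = start, * = accepting)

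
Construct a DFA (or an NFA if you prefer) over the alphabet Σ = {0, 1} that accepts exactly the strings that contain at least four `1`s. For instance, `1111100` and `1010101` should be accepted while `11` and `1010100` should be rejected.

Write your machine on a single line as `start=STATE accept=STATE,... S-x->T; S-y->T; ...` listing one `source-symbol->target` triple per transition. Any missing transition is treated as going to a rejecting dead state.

start=S0; accept=S4,S5; S0-0->S0; S0-1->S1; S1-0->S1; S1-1->S2; S2-0->S2; S2-1->S3; S3-0->S3; S3-1->S4; S4-0->S4; S4-1->S5; S5-0->S5; S5-1->S5

Only the number of `1`s matters, and only up to 5. Make a chain S0 → S1 → S2 → S3 → S4 → S5 advanced by each `1` (with S5 absorbing); every other symbol self-loops. The accepting set is {S4, S5}.
With 6 states:
        0   1  
>  S0   S0  S1 
   S1   S1  S2 
   S2   S2  S3 
   S3   S3  S4 
 * S4   S4  S5 
 * S5   S5  S5 
(> = start, * = accepting)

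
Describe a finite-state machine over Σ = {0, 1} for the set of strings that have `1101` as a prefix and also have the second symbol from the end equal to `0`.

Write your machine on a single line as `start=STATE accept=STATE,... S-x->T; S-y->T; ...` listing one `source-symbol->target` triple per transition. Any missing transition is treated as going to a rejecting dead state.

start=q0; accept=q9,q12; q0-0->q1; q0-1->q2; q1-0->q3; q1-1->q4; q2-0->q5; q2-1->q6; q3-0->q3; q3-1->q4; q4-0->q5; q4-1->q7; q5-0->q3; q5-1->q4; q6-0->q8; q6-1->q7; q7-0->q5; q7-1->q7; q8-0->q3; q8-1->q9; q9-0->q10; q9-1->q11; q10-0->q12; q10-1->q9; q11-0->q10; q11-1->q11; q12-0->q12; q12-1->q9

Handle the two conditions separately and then intersect. The first has 6 states tracking whether the input so far still matches the prefix `1101`; the second has 7 states tracking the last 2 symbols read. A product state is a pair (one from each), accepting exactly when both do.
A 13-state machine:
          0    1  
>  q0     q1   q2 
   q1     q3   q4 
   q2     q5   q6 
   q3     q3   q4 
   q4     q5   q7 
   q5     q3   q4 
   q6     q8   q7 
   q7     q5   q7 
   q8     q3   q9 
 * q9    q10  q11 
   q10   q12   q9 
   q11   q10  q11 
 * q12   q12   q9 
(> = start, * = accepting)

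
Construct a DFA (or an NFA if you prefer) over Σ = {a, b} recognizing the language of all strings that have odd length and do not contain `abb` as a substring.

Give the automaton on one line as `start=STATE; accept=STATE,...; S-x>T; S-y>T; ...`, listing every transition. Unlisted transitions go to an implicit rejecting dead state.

Build one automaton per condition and run them in lockstep. One (2 states) tracks the input length modulo 2; the other (4 states) tracks partial matches of the forbidden pattern `abb`. Each combined state is a pair, one component from each; accept when both components accept. Equivalent product states are then merged.
With 7 states:
        a   b  
>  s0   s1  s2 
 * s1   s3  s4 
 * s2   s3  s0 
   s3   s1  s5 
   s4   s1  s6 
 * s5   s3  s6 
   s6   s6  s6 
(> = start, * = accepting)

start=s0; accept=s1,s2,s5; s0-a>s1; s0-b>s2; s1-a>s3; s1-b>s4; s2-a>s3; s2-b>s0; s3-a>s1; s3-b>s5; s4-a>s1; s4-b>s6; s5-a>s3; s5-b>s6; s6-a>s6; s6-b>s6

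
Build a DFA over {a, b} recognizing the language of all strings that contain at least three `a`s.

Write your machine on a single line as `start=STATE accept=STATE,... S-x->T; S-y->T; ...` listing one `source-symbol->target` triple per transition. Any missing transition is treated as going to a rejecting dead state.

Count `a`s, saturating at 4: states s0 through s3 mean 0 through 3 `a`s seen; s4 means more than 3. Each `a` increments (capped at s4); other symbols loop. Accept from {s3, s4}.
        a   b  
>  s0   s1  s0 
   s1   s2  s1 
   s2   s3  s2 
 * s3   s4  s3 
 * s4   s4  s4 
(> = start, * = accepting)

start=s0; accept=s3,s4; s0-a->s1; s0-b->s0; s1-a->s2; s1-b->s1; s2-a->s3; s2-b->s2; s3-a->s4; s3-b->s3; s4-a->s4; s4-b->s4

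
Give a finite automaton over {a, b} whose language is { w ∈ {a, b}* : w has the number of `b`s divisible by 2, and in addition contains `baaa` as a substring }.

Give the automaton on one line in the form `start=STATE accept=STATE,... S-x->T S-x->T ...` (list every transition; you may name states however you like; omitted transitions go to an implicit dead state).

start=s0 accept=s8 s0-a->s0 s0-b->s1 s1-a->s2 s1-b->s3 s2-a->s4 s2-b->s3 s3-a->s5 s3-b->s1 s4-a->s6 s4-b->s3 s5-a->s7 s5-b->s1 s6-a->s6 s6-b->s8 s7-a->s8 s7-b->s1 s8-a->s8 s8-b->s6

Run two small machines in parallel and take their product. The first has 2 states tracking the count of `b`s modulo 2; the second has 5 states tracking whether and how much of `baaa` has been seen. A product state is a pair (one from each), accepting exactly when both do.
A 9-state machine:
        a   b  
>  s0   s0  s1 
   s1   s2  s3 
   s2   s4  s3 
   s3   s5  s1 
   s4   s6  s3 
   s5   s7  s1 
   s6   s6  s8 
   s7   s8  s1 
 * s8   s8  s6 
(> = start, * = accepting)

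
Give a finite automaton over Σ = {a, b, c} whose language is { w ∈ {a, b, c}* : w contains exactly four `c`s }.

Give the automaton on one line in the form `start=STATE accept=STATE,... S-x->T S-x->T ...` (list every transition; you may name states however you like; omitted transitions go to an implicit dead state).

Only the number of `c`s matters, and only up to 5. Make a chain q0 → q1 → q2 → q3 → q4 → q5 advanced by each `c` (with q5 absorbing); every other symbol self-loops. The accepting set is {q4}.
6 states suffice.
        a   b   c  
>  q0   q0  q0  q1 
   q1   q1  q1  q2 
   q2   q2  q2  q3 
   q3   q3  q3  q4 
 * q4   q4  q4  q5 
   q5   q5  q5  q5 
(> = start, * = accepting)

start=q0 accept=q4 q0-a->q0 q0-b->q0 q0-c->q1 q1-a->q1 q1-b->q1 q1-c->q2 q2-a->q2 q2-b->q2 q2-c->q3 q3-a->q3 q3-b->q3 q3-c->q4 q4-a->q4 q4-b->q4 q4-c->q5 q5-a->q5 q5-b->q5 q5-c->q5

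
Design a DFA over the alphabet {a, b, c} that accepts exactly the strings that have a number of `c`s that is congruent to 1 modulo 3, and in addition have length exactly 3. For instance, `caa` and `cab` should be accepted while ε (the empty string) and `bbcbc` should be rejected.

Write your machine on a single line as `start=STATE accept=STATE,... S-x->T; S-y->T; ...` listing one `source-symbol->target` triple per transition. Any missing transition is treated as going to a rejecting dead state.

Handle the two conditions separately and then intersect. One (3 states) tracks the count of `c`s modulo 3; the other (5 states) tracks the input length, saturating at 4. Each combined state is a pair, one component from each; accept when both components accept. Equivalent product states are then merged.
With 7 states:
        a   b   c  
>  S0   S1  S1  S2 
   S1   S3  S3  S4 
   S2   S4  S4  S5 
   S3   S5  S5  S6 
   S4   S6  S6  S5 
   S5   S5  S5  S5 
 * S6   S5  S5  S5 
(> = start, * = accepting)

start=S0; accept=S6; S0-a->S1; S0-b->S1; S0-c->S2; S1-a->S3; S1-b->S3; S1-c->S4; S2-a->S4; S2-b->S4; S2-c->S5; S3-a->S5; S3-b->S5; S3-c->S6; S4-a->S6; S4-b->S6; S4-c->S5; S5-a->S5; S5-b->S5; S5-c->S5; S6-a->S5; S6-b->S5; S6-c->S5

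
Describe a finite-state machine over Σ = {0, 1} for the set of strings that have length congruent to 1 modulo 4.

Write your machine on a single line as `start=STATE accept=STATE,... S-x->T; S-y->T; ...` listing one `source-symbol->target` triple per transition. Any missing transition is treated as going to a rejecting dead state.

start=A; accept=B; A-0->B; A-1->B; B-0->C; B-1->C; C-0->D; C-1->D; D-0->A; D-1->A

Count input length modulo 4: every symbol advances one step around the cycle A → B → C → D → A. Accept at B.
With 4 states:
       0  1 
>  A   B  B 
 * B   C  C 
   C   D  D 
   D   A  A 
(> = start, * = accepting)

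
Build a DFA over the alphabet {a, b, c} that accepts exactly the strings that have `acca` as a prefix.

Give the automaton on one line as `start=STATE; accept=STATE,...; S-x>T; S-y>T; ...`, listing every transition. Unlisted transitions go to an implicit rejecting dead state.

start=q0; accept=q4; q0-a>q1; q0-b>q5; q0-c>q5; q1-a>q5; q1-b>q5; q1-c>q2; q2-a>q5; q2-b>q5; q2-c>q3; q3-a>q4; q3-b>q5; q3-c>q5; q4-a>q4; q4-b>q4; q4-c>q4; q5-a>q5; q5-b>q5; q5-c>q5

Check the first 4 symbols one by one: q0 through q3 record how many have matched `acca` so far; any wrong symbol goes to the dead state q5. After all 4 match we enter the accepting sink q4.
6 states suffice.
        a   b   c  
>  q0   q1  q5  q5 
   q1   q5  q5  q2 
   q2   q5  q5  q3 
   q3   q4  q5  q5 
 * q4   q4  q4  q4 
   q5   q5  q5  q5 
(> = start, * = accepting)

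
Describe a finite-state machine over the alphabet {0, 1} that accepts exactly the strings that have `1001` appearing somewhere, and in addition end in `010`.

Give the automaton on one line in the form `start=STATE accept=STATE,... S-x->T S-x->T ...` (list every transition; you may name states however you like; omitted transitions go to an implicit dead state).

start=q0 accept=q5 q0-0->q0 q0-1->q1 q1-0->q2 q1-1->q1 q2-0->q3 q2-1->q1 q3-0->q0 q3-1->q4 q4-0->q5 q4-1->q6 q5-0->q7 q5-1->q4 q6-0->q7 q6-1->q6 q7-0->q7 q7-1->q4

Run two small machines in parallel and take their product. One (5 states) tracks whether and how much of `1001` has been seen; the other (4 states) tracks how much of the suffix `010` has currently been matched. Each combined state is a pair, one component from each; accept when both components accept. Equivalent product states are then merged.
        0   1  
>  q0   q0  q1 
   q1   q2  q1 
   q2   q3  q1 
   q3   q0  q4 
   q4   q5  q6 
 * q5   q7  q4 
   q6   q7  q6 
   q7   q7  q4 
(> = start, * = accepting)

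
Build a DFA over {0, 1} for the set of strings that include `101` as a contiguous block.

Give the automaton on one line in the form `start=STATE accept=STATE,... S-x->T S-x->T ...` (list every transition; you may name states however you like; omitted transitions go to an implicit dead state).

start=s0 accept=s3 s0-0->s0 s0-1->s1 s1-0->s2 s1-1->s1 s2-0->s0 s2-1->s3 s3-0->s3 s3-1->s3

Track how much of `101` has been matched so far: state s0 is no progress, s3 is the absorbing accept state reached once `101` has occurred. Intermediate states record partial matches; on a mismatch, fall back to the longest reusable overlap.
        0   1  
>  s0   s0  s1 
   s1   s2  s1 
   s2   s0  s3 
 * s3   s3  s3 
(> = start, * = accepting)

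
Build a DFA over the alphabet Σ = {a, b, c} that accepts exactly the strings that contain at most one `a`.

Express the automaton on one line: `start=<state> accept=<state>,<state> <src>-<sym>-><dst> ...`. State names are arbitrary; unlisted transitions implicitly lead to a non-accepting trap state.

Only the number of `a`s matters, and only up to 2. Make a chain q0 → q1 → q2 advanced by each `a` (with q2 absorbing); every other symbol self-loops. The accepting set is {q0, q1}.
3 states suffice.
        a   b   c  
>* q0   q1  q0  q0 
 * q1   q2  q1  q1 
   q2   q2  q2  q2 
(> = start, * = accepting)

start=q0 accept=q0,q1 q0-a->q1 q0-b->q0 q0-c->q0 q1-a->q2 q1-b->q1 q1-c->q1 q2-a->q2 q2-b->q2 q2-c->q2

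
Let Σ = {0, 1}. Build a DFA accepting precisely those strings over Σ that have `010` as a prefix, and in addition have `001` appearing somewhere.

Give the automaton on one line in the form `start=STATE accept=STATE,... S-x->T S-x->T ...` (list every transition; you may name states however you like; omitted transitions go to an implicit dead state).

Handle the two conditions separately and then intersect. The first has 5 states tracking whether the input so far still matches the prefix `010`; the second has 4 states tracking whether and how much of `001` has been seen. A product state is a pair (one from each), accepting exactly when both do. Equivalent product states are then merged.
An 8-state machine:
        0   1  
>  q0   q1  q2 
   q1   q2  q3 
   q2   q2  q2 
   q3   q4  q2 
   q4   q5  q6 
   q5   q5  q7 
   q6   q4  q6 
 * q7   q7  q7 
(> = start, * = accepting)

start=q0 accept=q7 q0-0->q1 q0-1->q2 q1-0->q2 q1-1->q3 q2-0->q2 q2-1->q2 q3-0->q4 q3-1->q2 q4-0->q5 q4-1->q6 q5-0->q5 q5-1->q7 q6-0->q4 q6-1->q6 q7-0->q7 q7-1->q7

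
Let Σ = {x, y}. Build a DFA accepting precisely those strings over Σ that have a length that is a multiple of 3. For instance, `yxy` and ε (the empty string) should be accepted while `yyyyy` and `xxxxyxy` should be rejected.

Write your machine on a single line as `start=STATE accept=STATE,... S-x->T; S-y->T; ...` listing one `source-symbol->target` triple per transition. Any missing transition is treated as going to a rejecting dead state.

start=S0; accept=S0; S0-x->S1; S0-y->S1; S1-x->S2; S1-y->S2; S2-x->S0; S2-y->S0

Count input length modulo 3: every symbol advances one step around the cycle S0 → S1 → S2 → S0. Accept at S0.
        x   y  
>* S0   S1  S1 
   S1   S2  S2 
   S2   S0  S0 
(> = start, * = accepting)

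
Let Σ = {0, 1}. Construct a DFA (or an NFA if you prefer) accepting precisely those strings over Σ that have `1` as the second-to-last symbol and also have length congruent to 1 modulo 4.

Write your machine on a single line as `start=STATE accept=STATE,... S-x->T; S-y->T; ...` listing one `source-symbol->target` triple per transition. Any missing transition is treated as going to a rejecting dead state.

start=q0; accept=q5; q0-0->q1; q0-1->q1; q1-0->q2; q1-1->q2; q2-0->q3; q2-1->q3; q3-0->q0; q3-1->q4; q4-0->q5; q4-1->q5; q5-0->q2; q5-1->q2

Handle the two conditions separately and then intersect. One (7 states) tracks the last 2 symbols read; the other (4 states) tracks the input length modulo 4. Each combined state is a pair, one component from each; accept when both components accept. Minimizing collapses redundant product states.
With 6 states:
        0   1  
>  q0   q1  q1 
   q1   q2  q2 
   q2   q3  q3 
   q3   q0  q4 
   q4   q5  q5 
 * q5   q2  q2 
(> = start, * = accepting)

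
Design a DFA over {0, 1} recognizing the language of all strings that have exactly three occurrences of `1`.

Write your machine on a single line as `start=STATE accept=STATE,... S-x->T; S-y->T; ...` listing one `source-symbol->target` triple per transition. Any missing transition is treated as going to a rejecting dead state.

start=A; accept=D; A-0->A; A-1->B; B-0->B; B-1->C; C-0->C; C-1->D; D-0->D; D-1->E; E-0->E; E-1->E

Only the number of `1`s matters, and only up to 4. Make a chain A → B → C → D → E advanced by each `1` (with E absorbing); every other symbol self-loops. The accepting set is {D}.
       0  1 
>  A   A  B 
   B   B  C 
   C   C  D 
 * D   D  E 
   E   E  E 
(> = start, * = accepting)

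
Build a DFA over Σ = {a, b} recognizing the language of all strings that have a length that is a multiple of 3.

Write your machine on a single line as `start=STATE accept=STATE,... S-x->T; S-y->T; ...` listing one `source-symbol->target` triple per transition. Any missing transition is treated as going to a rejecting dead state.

Count input length modulo 3: every symbol advances one step around the cycle s0 → s1 → s2 → s0. Accept at s0.
3 states suffice.
        a   b  
>* s0   s1  s1 
   s1   s2  s2 
   s2   s0  s0 
(> = start, * = accepting)

start=s0; accept=s0; s0-a->s1; s0-b->s1; s1-a->s2; s1-b->s2; s2-a->s0; s2-b->s0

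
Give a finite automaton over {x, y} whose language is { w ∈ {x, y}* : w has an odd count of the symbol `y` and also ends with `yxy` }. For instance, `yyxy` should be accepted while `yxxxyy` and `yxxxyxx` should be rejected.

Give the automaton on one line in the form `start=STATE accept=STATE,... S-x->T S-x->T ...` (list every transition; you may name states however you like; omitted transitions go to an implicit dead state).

start=q0 accept=q7 q0-x->q0 q0-y->q1 q1-x->q2 q1-y->q3 q2-x->q4 q2-y->q5 q3-x->q6 q3-y->q1 q4-x->q4 q4-y->q3 q5-x->q6 q5-y->q1 q6-x->q0 q6-y->q7 q7-x->q2 q7-y->q3

Run two small machines in parallel and take their product. The first has 2 states tracking the count of `y`s modulo 2; the second has 4 states tracking how much of the suffix `yxy` has currently been matched. A product state is a pair (one from each), accepting exactly when both do.
An 8-state machine:
        x   y  
>  q0   q0  q1 
   q1   q2  q3 
   q2   q4  q5 
   q3   q6  q1 
   q4   q4  q3 
   q5   q6  q1 
   q6   q0  q7 
 * q7   q2  q3 
(> = start, * = accepting)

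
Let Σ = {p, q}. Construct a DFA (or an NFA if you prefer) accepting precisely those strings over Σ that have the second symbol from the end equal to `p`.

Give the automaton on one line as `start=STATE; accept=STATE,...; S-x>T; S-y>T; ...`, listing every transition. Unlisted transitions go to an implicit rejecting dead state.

start=A; accept=D,E; A-p>B; A-q>C; B-p>D; B-q>E; C-p>F; C-q>G; D-p>D; D-q>E; E-p>F; E-q>G; F-p>D; F-q>E; G-p>F; G-q>G

Because acceptance depends on a position counted from the end, the machine has to buffer the most recent 2 symbols. Make each state the string of the last up-to-2 symbols read; on input `x` shift the window left and append `x`. Accept when the buffered window has length 2 and begins with `p`.
A 7-state machine:
       p  q 
>  A   B  C 
   B   D  E 
   C   F  G 
 * D   D  E 
 * E   F  G 
   F   D  E 
   G   F  G 
(> = start, * = accepting)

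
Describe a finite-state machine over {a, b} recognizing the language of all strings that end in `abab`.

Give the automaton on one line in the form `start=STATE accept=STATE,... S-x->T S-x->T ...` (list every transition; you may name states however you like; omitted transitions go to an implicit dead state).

start=q0 accept=q4 q0-a->q1 q0-b->q0 q1-a->q1 q1-b->q2 q2-a->q3 q2-b->q0 q3-a->q1 q3-b->q4 q4-a->q3 q4-b->q0

Let each state record the length of the longest suffix of the input read so far that is also a prefix of `abab`. q1 means the last symbol is `a`; q2 means the last 2 symbols are `ab`; q3 means the last 3 symbols are `aba`; q4 means the last 4 symbols are `abab`. Accept only at q4, where the string currently ends in `abab`.
5 states suffice.
        a   b  
>  q0   q1  q0 
   q1   q1  q2 
   q2   q3  q0 
   q3   q1  q4 
 * q4   q3  q0 
(> = start, * = accepting)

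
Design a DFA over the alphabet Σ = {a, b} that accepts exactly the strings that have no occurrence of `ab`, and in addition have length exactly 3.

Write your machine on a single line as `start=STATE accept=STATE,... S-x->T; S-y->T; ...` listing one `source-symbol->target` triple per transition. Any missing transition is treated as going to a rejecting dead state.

Run two small machines in parallel and take their product. One (3 states) tracks partial matches of the forbidden pattern `ab`; the other (5 states) tracks the input length, saturating at 4. Each combined state is a pair, one component from each; accept when both components accept.
With 12 states:
          a    b  
>  q0     q1   q2 
   q1     q3   q4 
   q2     q3   q5 
   q3     q6   q7 
   q4     q7   q7 
   q5     q6   q8 
 * q6     q9  q10 
   q7    q10  q10 
 * q8     q9  q11 
   q9     q9  q10 
   q10   q10  q10 
   q11    q9  q11 
(> = start, * = accepting)

start=q0; accept=q6,q8; q0-a->q1; q0-b->q2; q1-a->q3; q1-b->q4; q2-a->q3; q2-b->q5; q3-a->q6; q3-b->q7; q4-a->q7; q4-b->q7; q5-a->q6; q5-b->q8; q6-a->q9; q6-b->q10; q7-a->q10; q7-b->q10; q8-a->q9; q8-b->q11; q9-a->q9; q9-b->q10; q10-a->q10; q10-b->q10; q11-a->q9; q11-b->q11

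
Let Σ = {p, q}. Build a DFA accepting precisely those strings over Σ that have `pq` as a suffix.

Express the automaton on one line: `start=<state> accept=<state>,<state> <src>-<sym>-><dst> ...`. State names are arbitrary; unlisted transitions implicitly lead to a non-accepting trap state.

Remember how much of `pq` the current input suffix matches. State S0 means no match yet; S1 means the last symbol is `p`; S2 means the last 2 symbols are `pq`. Only S2 accepts. On a mismatch, fall back to the longest proper suffix that is still a prefix of `pq`.
3 states suffice.
        p   q  
>  S0   S1  S0 
   S1   S1  S2 
 * S2   S1  S0 
(> = start, * = accepting)

start=S0 accept=S2 S0-p->S1 S0-q->S0 S1-p->S1 S1-q->S2 S2-p->S1 S2-q->S0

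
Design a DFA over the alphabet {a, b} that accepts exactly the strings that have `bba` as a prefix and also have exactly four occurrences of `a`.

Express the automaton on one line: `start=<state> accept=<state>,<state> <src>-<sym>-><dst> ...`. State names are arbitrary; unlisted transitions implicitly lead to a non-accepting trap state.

Run two small machines in parallel and take their product. The first has 5 states tracking whether the input so far still matches the prefix `bba`; the second has 6 states tracking the count of `a`s, saturating at 5. A product state is a pair (one from each), accepting exactly when both do. Minimizing collapses redundant product states.
8 states suffice.
        a   b  
>  S0   S1  S2 
   S1   S1  S1 
   S2   S1  S3 
   S3   S4  S1 
   S4   S5  S4 
   S5   S6  S5 
   S6   S7  S6 
 * S7   S1  S7 
(> = start, * = accepting)

start=S0 accept=S7 S0-a->S1 S0-b->S2 S1-a->S1 S1-b->S1 S2-a->S1 S2-b->S3 S3-a->S4 S3-b->S1 S4-a->S5 S4-b->S4 S5-a->S6 S5-b->S5 S6-a->S7 S6-b->S6 S7-a->S1 S7-b->S7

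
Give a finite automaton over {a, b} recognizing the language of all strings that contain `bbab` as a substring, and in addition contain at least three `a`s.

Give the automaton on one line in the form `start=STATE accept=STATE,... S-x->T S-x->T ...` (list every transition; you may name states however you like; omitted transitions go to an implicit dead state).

Handle the two conditions separately and then intersect. One (5 states) tracks whether and how much of `bbab` has been seen; the other (5 states) tracks the count of `a`s, saturating at 4. Each combined state is a pair, one component from each; accept when both components accept. Minimizing collapses redundant product states.
          a    b  
>  q0     q1   q2 
   q1     q3   q4 
   q2     q1   q5 
   q3     q3   q6 
   q4     q3   q7 
   q5     q8   q5 
   q6     q3   q9 
   q7    q10   q7 
   q8     q3  q11 
   q9    q12   q9 
   q10    q3  q13 
   q11   q13  q11 
   q12    q3  q14 
   q13   q14  q13 
 * q14   q14  q14 
(> = start, * = accepting)

start=q0 accept=q14 q0-a->q1 q0-b->q2 q1-a->q3 q1-b->q4 q2-a->q1 q2-b->q5 q3-a->q3 q3-b->q6 q4-a->q3 q4-b->q7 q5-a->q8 q5-b->q5 q6-a->q3 q6-b->q9 q7-a->q10 q7-b->q7 q8-a->q3 q8-b->q11 q9-a->q12 q9-b->q9 q10-a->q3 q10-b->q13 q11-a->q13 q11-b->q11 q12-a->q3 q12-b->q14 q13-a->q14 q13-b->q13 q14-a->q14 q14-b->q14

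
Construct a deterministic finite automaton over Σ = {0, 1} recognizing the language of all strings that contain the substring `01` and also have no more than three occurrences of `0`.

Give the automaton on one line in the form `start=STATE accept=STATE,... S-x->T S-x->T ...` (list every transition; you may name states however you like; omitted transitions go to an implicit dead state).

Build one automaton per condition and run them in lockstep. One (3 states) tracks whether and how much of `01` has been seen; the other (5 states) tracks the count of `0`s, saturating at 4. Each combined state is a pair, one component from each; accept when both components accept.
A 9-state machine:
        0   1  
>  q0   q1  q0 
   q1   q2  q3 
   q2   q4  q5 
 * q3   q5  q3 
   q4   q6  q7 
 * q5   q7  q5 
   q6   q6  q8 
 * q7   q8  q7 
   q8   q8  q8 
(> = start, * = accepting)

start=q0 accept=q3,q5,q7 q0-0->q1 q0-1->q0 q1-0->q2 q1-1->q3 q2-0->q4 q2-1->q5 q3-0->q5 q3-1->q3 q4-0->q6 q4-1->q7 q5-0->q7 q5-1->q5 q6-0->q6 q6-1->q8 q7-0->q8 q7-1->q7 q8-0->q8 q8-1->q8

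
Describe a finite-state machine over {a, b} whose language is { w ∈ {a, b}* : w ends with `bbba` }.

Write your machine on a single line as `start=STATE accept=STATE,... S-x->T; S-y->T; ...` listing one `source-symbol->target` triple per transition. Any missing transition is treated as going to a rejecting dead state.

start=q0; accept=q4; q0-a->q0; q0-b->q1; q1-a->q0; q1-b->q2; q2-a->q0; q2-b->q3; q3-a->q4; q3-b->q3; q4-a->q0; q4-b->q1

Let each state record the length of the longest suffix of the input read so far that is also a prefix of `bbba`. q1 means the last symbol is `b`; q2 means the last 2 symbols are `bb`; q3 means the last 3 symbols are `bbb`; q4 means the last 4 symbols are `bbba`. Accept only at q4, where the string currently ends in `bbba`.
5 states suffice.
        a   b  
>  q0   q0  q1 
   q1   q0  q2 
   q2   q0  q3 
   q3   q4  q3 
 * q4   q0  q1 
(> = start, * = accepting)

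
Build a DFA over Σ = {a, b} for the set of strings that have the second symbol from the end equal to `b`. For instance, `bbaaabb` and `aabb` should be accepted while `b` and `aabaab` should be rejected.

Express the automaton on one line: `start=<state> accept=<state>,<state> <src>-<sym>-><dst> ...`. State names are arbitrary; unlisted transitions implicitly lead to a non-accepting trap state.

start=s0 accept=s5,s6 s0-a->s1 s0-b->s2 s1-a->s3 s1-b->s4 s2-a->s5 s2-b->s6 s3-a->s3 s3-b->s4 s4-a->s5 s4-b->s6 s5-a->s3 s5-b->s4 s6-a->s5 s6-b->s6

Because acceptance depends on a position counted from the end, the machine has to buffer the most recent 2 symbols. Make each state the string of the last up-to-2 symbols read; on input `x` shift the window left and append `x`. Accept when the buffered window has length 2 and begins with `b`.
        a   b  
>  s0   s1  s2 
   s1   s3  s4 
   s2   s5  s6 
   s3   s3  s4 
   s4   s5  s6 
 * s5   s3  s4 
 * s6   s5  s6 
(> = start, * = accepting)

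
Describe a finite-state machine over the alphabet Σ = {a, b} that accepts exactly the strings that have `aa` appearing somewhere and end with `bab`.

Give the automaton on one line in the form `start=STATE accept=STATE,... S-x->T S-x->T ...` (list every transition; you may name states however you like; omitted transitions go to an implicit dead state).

Run two small machines in parallel and take their product. One (3 states) tracks whether and how much of `aa` has been seen; the other (4 states) tracks how much of the suffix `bab` has currently been matched. Each combined state is a pair, one component from each; accept when both components accept.
With 9 states:
        a   b  
>  q0   q1  q2 
   q1   q3  q2 
   q2   q4  q2 
   q3   q3  q5 
   q4   q3  q6 
   q5   q7  q5 
   q6   q4  q2 
   q7   q3  q8 
 * q8   q7  q5 
(> = start, * = accepting)

start=q0 accept=q8 q0-a->q1 q0-b->q2 q1-a->q3 q1-b->q2 q2-a->q4 q2-b->q2 q3-a->q3 q3-b->q5 q4-a->q3 q4-b->q6 q5-a->q7 q5-b->q5 q6-a->q4 q6-b->q2 q7-a->q3 q7-b->q8 q8-a->q7 q8-b->q5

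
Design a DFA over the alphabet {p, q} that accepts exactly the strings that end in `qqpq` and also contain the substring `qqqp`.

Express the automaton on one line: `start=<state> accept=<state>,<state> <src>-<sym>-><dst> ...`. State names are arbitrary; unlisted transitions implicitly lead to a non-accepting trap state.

Run two small machines in parallel and take their product. The first has 5 states tracking how much of the suffix `qqpq` has currently been matched; the second has 5 states tracking whether and how much of `qqqp` has been seen. A product state is a pair (one from each), accepting exactly when both do.
          p    q  
>  S0     S0   S1 
   S1     S0   S2 
   S2     S3   S4 
   S3     S0   S5 
   S4     S6   S4 
   S5     S0   S2 
   S6     S7   S8 
   S7     S7   S9 
 * S8     S7  S10 
   S9     S7  S10 
   S10    S6  S10 
(> = start, * = accepting)

start=S0 accept=S8 S0-p->S0 S0-q->S1 S1-p->S0 S1-q->S2 S2-p->S3 S2-q->S4 S3-p->S0 S3-q->S5 S4-p->S6 S4-q->S4 S5-p->S0 S5-q->S2 S6-p->S7 S6-q->S8 S7-p->S7 S7-q->S9 S8-p->S7 S8-q->S10 S9-p->S7 S9-q->S10 S10-p->S6 S10-q->S10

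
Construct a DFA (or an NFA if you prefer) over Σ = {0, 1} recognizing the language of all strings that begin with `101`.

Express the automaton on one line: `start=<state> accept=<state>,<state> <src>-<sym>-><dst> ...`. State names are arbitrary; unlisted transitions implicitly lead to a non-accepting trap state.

start=S0 accept=S3 S0-0->S4 S0-1->S1 S1-0->S2 S1-1->S4 S2-0->S4 S2-1->S3 S3-0->S3 S3-1->S3 S4-0->S4 S4-1->S4

Check the first 3 symbols one by one: S0 through S2 record how many have matched `101` so far; any wrong symbol goes to the dead state S4. After all 3 match we enter the accepting sink S3.
5 states suffice.
        0   1  
>  S0   S4  S1 
   S1   S2  S4 
   S2   S4  S3 
 * S3   S3  S3 
   S4   S4  S4 
(> = start, * = accepting)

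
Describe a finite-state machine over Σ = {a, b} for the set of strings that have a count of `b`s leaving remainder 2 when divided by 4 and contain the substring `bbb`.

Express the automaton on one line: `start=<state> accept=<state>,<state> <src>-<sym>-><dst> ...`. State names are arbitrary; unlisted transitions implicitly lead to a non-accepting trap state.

Handle the two conditions separately and then intersect. The first has 4 states tracking the count of `b`s modulo 4; the second has 4 states tracking whether and how much of `bbb` has been seen. A product state is a pair (one from each), accepting exactly when both do.
          a    b  
>  q0     q0   q1 
   q1     q2   q3 
   q2     q2   q4 
   q3     q5   q6 
   q4     q5   q7 
   q5     q5   q8 
   q6     q6   q9 
   q7    q10   q9 
   q8    q10  q11 
   q9     q9  q12 
   q10   q10  q13 
   q11    q0  q12 
   q12   q12  q14 
   q13    q0  q15 
 * q14   q14   q6 
   q15    q2  q14 
(> = start, * = accepting)

start=q0 accept=q14 q0-a->q0 q0-b->q1 q1-a->q2 q1-b->q3 q2-a->q2 q2-b->q4 q3-a->q5 q3-b->q6 q4-a->q5 q4-b->q7 q5-a->q5 q5-b->q8 q6-a->q6 q6-b->q9 q7-a->q10 q7-b->q9 q8-a->q10 q8-b->q11 q9-a->q9 q9-b->q12 q10-a->q10 q10-b->q13 q11-a->q0 q11-b->q12 q12-a->q12 q12-b->q14 q13-a->q0 q13-b->q15 q14-a->q14 q14-b->q6 q15-a->q2 q15-b->q14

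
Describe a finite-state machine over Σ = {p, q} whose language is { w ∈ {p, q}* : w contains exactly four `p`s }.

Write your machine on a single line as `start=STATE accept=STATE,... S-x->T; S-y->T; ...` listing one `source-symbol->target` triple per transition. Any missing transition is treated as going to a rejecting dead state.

Count `p`s, saturating at 5: states A through E mean 0 through 4 `p`s seen; F means more than 4. Each `p` increments (capped at F); other symbols loop. Accept from {E}.
6 states suffice.
       p  q 
>  A   B  A 
   B   C  B 
   C   D  C 
   D   E  D 
 * E   F  E 
   F   F  F 
(> = start, * = accepting)

start=A; accept=E; A-p->B; A-q->A; B-p->C; B-q->B; C-p->D; C-q->C; D-p->E; D-q->D; E-p->F; E-q->E; F-p->F; F-q->F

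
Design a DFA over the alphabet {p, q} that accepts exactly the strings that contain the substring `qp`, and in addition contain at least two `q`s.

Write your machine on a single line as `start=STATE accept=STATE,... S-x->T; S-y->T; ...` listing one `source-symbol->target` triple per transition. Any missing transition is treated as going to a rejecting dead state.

Handle the two conditions separately and then intersect. The first has 3 states tracking whether and how much of `qp` has been seen; the second has 4 states tracking the count of `q`s, saturating at 3. A product state is a pair (one from each), accepting exactly when both do. Minimizing collapses redundant product states.
A 5-state machine:
       p  q 
>  A   A  B 
   B   C  D 
   C   C  E 
   D   E  D 
 * E   E  E 
(> = start, * = accepting)

start=A; accept=E; A-p->A; A-q->B; B-p->C; B-q->D; C-p->C; C-q->E; D-p->E; D-q->D; E-p->E; E-q->E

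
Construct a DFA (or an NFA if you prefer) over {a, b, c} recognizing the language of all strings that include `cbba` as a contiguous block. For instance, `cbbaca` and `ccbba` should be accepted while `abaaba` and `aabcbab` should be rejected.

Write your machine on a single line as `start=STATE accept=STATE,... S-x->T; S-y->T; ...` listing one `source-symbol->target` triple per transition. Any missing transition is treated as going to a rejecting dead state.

start=q0; accept=q4; q0-a->q0; q0-b->q0; q0-c->q1; q1-a->q0; q1-b->q2; q1-c->q1; q2-a->q0; q2-b->q3; q2-c->q1; q3-a->q4; q3-b->q0; q3-c->q1; q4-a->q4; q4-b->q4; q4-c->q4

States q0..q3 record the length of the longest prefix of `cbba` that matches the current input suffix. Reaching q4 means `cbba` has been seen, and we stay there forever. Accept from q4.
        a   b   c  
>  q0   q0  q0  q1 
   q1   q0  q2  q1 
   q2   q0  q3  q1 
   q3   q4  q0  q1 
 * q4   q4  q4  q4 
(> = start, * = accepting)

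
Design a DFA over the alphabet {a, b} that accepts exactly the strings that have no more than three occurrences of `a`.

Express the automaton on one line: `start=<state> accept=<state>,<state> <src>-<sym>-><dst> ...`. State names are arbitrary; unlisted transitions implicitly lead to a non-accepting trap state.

Only the number of `a`s matters, and only up to 4. Make a chain S0 → S1 → S2 → S3 → S4 advanced by each `a` (with S4 absorbing); every other symbol self-loops. The accepting set is {S0, S1, S2, S3}.
5 states suffice.
        a   b  
>* S0   S1  S0 
 * S1   S2  S1 
 * S2   S3  S2 
 * S3   S4  S3 
   S4   S4  S4 
(> = start, * = accepting)

start=S0 accept=S0,S1,S2,S3 S0-a->S1 S0-b->S0 S1-a->S2 S1-b->S1 S2-a->S3 S2-b->S2 S3-a->S4 S3-b->S3 S4-a->S4 S4-b->S4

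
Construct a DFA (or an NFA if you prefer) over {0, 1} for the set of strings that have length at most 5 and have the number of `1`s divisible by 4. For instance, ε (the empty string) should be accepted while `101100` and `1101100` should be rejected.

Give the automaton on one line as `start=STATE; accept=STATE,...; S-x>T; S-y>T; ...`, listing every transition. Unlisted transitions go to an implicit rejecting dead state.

Handle the two conditions separately and then intersect. The first has 7 states tracking the input length, saturating at 6; the second has 4 states tracking the count of `1`s modulo 4. A product state is a pair (one from each), accepting exactly when both do. Minimizing collapses redundant product states.
          0    1  
>* q0     q1   q2 
 * q1     q3   q4 
   q2     q4   q5 
 * q3     q6   q7 
   q4     q7   q8 
   q5     q8   q9 
 * q6    q10   q7 
   q7     q7   q7 
   q8     q7  q11 
   q9    q11  q10 
 * q10   q12   q7 
   q11    q7  q12 
 * q12    q7   q7 
(> = start, * = accepting)

start=q0; accept=q0,q1,q3,q6,q10,q12; q0-0>q1; q0-1>q2; q1-0>q3; q1-1>q4; q2-0>q4; q2-1>q5; q3-0>q6; q3-1>q7; q4-0>q7; q4-1>q8; q5-0>q8; q5-1>q9; q6-0>q10; q6-1>q7; q7-0>q7; q7-1>q7; q8-0>q7; q8-1>q11; q9-0>q11; q9-1>q10; q10-0>q12; q10-1>q7; q11-0>q7; q11-1>q12; q12-0>q7; q12-1>q7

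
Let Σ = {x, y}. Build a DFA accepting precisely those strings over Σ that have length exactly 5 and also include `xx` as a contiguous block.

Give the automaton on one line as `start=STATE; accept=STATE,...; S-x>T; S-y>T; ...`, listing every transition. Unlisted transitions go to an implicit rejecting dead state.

start=q0; accept=q12; q0-x>q1; q0-y>q2; q1-x>q3; q1-y>q4; q2-x>q5; q2-y>q4; q3-x>q6; q3-y>q6; q4-x>q7; q4-y>q8; q5-x>q6; q5-y>q8; q6-x>q9; q6-y>q9; q7-x>q9; q7-y>q10; q8-x>q11; q8-y>q10; q9-x>q12; q9-y>q12; q10-x>q10; q10-y>q10; q11-x>q12; q11-y>q10; q12-x>q10; q12-y>q10

Handle the two conditions separately and then intersect. One (7 states) tracks the input length, saturating at 6; the other (3 states) tracks whether and how much of `xx` has been seen. Each combined state is a pair, one component from each; accept when both components accept. After merging equivalent states the machine shrinks.
A 13-state machine:
          x    y  
>  q0     q1   q2 
   q1     q3   q4 
   q2     q5   q4 
   q3     q6   q6 
   q4     q7   q8 
   q5     q6   q8 
   q6     q9   q9 
   q7     q9  q10 
   q8    q11  q10 
   q9    q12  q12 
   q10   q10  q10 
   q11   q12  q10 
 * q12   q10  q10 
(> = start, * = accepting)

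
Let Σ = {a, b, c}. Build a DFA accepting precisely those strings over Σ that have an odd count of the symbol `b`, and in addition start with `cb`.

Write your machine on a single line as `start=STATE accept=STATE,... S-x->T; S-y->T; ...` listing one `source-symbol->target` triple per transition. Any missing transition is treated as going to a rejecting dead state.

start=S0; accept=S4; S0-a->S1; S0-b->S2; S0-c->S3; S1-a->S1; S1-b->S2; S1-c->S1; S2-a->S2; S2-b->S1; S2-c->S2; S3-a->S1; S3-b->S4; S3-c->S1; S4-a->S4; S4-b->S5; S4-c->S4; S5-a->S5; S5-b->S4; S5-c->S5

Run two small machines in parallel and take their product. One (2 states) tracks the count of `b`s modulo 2; the other (4 states) tracks whether the input so far still matches the prefix `cb`. Each combined state is a pair, one component from each; accept when both components accept.
With 6 states:
        a   b   c  
>  S0   S1  S2  S3 
   S1   S1  S2  S1 
   S2   S2  S1  S2 
   S3   S1  S4  S1 
 * S4   S4  S5  S4 
   S5   S5  S4  S5 
(> = start, * = accepting)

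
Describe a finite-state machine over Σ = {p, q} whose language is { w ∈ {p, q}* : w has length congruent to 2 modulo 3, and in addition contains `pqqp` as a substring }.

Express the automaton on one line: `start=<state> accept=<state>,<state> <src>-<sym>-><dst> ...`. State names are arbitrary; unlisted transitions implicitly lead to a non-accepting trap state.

Run two small machines in parallel and take their product. One (3 states) tracks the input length modulo 3; the other (5 states) tracks whether and how much of `pqqp` has been seen. Each combined state is a pair, one component from each; accept when both components accept.
With 15 states:
          p    q  
>  s0     s1   s2 
   s1     s3   s4 
   s2     s3   s5 
   s3     s6   s7 
   s4     s6   s8 
   s5     s6   s0 
   s6     s1   s9 
   s7     s1  s10 
   s8    s11   s2 
   s9     s3  s12 
   s10   s13   s5 
   s11   s13  s13 
   s12   s14   s0 
 * s13   s14  s14 
   s14   s11  s11 
(> = start, * = accepting)

start=s0 accept=s13 s0-p->s1 s0-q->s2 s1-p->s3 s1-q->s4 s2-p->s3 s2-q->s5 s3-p->s6 s3-q->s7 s4-p->s6 s4-q->s8 s5-p->s6 s5-q->s0 s6-p->s1 s6-q->s9 s7-p->s1 s7-q->s10 s8-p->s11 s8-q->s2 s9-p->s3 s9-q->s12 s10-p->s13 s10-q->s5 s11-p->s13 s11-q->s13 s12-p->s14 s12-q->s0 s13-p->s14 s13-q->s14 s14-p->s11 s14-q->s11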